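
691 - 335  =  356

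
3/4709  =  3/4709 = 0.00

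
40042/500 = 20021/250 = 80.08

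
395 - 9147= - 8752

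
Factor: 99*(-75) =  - 7425 = - 3^3*5^2*11^1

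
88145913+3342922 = 91488835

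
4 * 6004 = 24016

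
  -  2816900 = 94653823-97470723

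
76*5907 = 448932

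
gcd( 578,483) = 1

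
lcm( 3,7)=21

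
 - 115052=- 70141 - 44911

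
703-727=  -  24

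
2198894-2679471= - 480577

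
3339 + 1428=4767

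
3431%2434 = 997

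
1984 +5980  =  7964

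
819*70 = 57330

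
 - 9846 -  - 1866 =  - 7980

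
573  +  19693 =20266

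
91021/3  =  91021/3= 30340.33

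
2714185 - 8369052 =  - 5654867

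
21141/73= 289+44/73 = 289.60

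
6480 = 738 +5742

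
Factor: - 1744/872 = -2^1 = - 2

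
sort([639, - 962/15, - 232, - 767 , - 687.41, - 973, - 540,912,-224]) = [  -  973, - 767, - 687.41, - 540, - 232, - 224, - 962/15,639,912]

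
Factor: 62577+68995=131572=2^2*7^1*37^1*127^1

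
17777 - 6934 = 10843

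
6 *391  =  2346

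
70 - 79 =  - 9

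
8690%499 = 207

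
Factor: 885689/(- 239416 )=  - 2^( - 3 )*7^1*29^1*4363^1*29927^( - 1)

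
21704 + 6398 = 28102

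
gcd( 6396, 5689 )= 1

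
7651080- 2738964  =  4912116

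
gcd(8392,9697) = 1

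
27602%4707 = 4067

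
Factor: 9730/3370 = 7^1 * 139^1 * 337^(-1) = 973/337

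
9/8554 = 9/8554=0.00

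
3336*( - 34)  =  -113424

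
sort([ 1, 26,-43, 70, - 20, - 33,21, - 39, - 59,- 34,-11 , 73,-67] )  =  [-67, - 59, - 43,-39, - 34,-33, - 20, - 11, 1, 21, 26, 70,73 ] 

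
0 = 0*373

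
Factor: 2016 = 2^5*3^2*7^1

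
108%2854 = 108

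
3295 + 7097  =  10392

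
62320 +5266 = 67586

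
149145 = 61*2445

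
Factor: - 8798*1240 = -10909520 = - 2^4 * 5^1*31^1*53^1*83^1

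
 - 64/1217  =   - 64/1217 =- 0.05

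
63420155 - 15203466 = 48216689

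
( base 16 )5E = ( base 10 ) 94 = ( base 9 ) 114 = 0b1011110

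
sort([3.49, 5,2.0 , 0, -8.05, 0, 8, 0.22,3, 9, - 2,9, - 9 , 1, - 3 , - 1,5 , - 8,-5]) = [ - 9, - 8.05, - 8,-5, - 3,-2, - 1,0,0, 0.22 , 1 , 2.0 , 3,3.49, 5, 5,8, 9,9]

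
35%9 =8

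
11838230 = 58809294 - 46971064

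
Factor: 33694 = 2^1*17^1*991^1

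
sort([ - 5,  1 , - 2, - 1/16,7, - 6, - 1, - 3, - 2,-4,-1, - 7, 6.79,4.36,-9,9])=[ - 9 , - 7, - 6, - 5, - 4, - 3, - 2, - 2,-1, - 1, - 1/16 , 1 , 4.36, 6.79, 7,9] 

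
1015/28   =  36 + 1/4   =  36.25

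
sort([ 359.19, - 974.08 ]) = [ - 974.08 , 359.19 ]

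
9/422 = 9/422 = 0.02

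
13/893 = 13/893 = 0.01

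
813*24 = 19512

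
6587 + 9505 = 16092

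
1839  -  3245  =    -  1406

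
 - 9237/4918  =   - 9237/4918=- 1.88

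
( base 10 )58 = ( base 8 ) 72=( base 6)134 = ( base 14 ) 42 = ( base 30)1s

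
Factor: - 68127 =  - 3^1*22709^1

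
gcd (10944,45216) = 288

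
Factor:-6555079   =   - 67^1*227^1 * 431^1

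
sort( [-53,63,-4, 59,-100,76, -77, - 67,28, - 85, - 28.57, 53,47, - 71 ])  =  [ - 100,  -  85, - 77, - 71,-67, - 53, - 28.57, - 4, 28,47,53,59,63 , 76]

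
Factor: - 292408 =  - 2^3*36551^1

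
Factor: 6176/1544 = 4 = 2^2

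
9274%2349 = 2227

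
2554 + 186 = 2740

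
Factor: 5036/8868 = 1259/2217=3^(- 1) * 739^(-1 )*1259^1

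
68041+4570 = 72611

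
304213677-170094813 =134118864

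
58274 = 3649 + 54625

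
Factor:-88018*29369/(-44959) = 2^1*7^1*43^1 * 683^1*6287^1*44959^( - 1 ) = 2585000642/44959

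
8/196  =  2/49 = 0.04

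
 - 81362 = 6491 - 87853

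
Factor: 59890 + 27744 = 87634 = 2^1*43^1 * 1019^1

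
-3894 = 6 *( - 649 )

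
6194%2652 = 890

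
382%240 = 142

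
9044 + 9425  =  18469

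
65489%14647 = 6901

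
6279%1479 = 363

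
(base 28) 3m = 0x6A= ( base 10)106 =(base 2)1101010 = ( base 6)254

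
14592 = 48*304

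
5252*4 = 21008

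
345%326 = 19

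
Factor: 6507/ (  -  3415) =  - 3^3*5^( - 1 )*241^1*683^(-1 ) 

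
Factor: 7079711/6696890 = 2^( - 1) *5^ ( - 1)*669689^( - 1)*7079711^1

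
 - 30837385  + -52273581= -83110966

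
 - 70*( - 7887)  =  552090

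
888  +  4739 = 5627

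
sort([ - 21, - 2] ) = [-21 ,-2 ]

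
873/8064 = 97/896= 0.11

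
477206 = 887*538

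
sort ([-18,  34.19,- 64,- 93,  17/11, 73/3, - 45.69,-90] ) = [ - 93,-90, - 64,-45.69, - 18, 17/11, 73/3, 34.19]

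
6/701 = 6/701= 0.01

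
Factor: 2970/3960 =3/4 = 2^( - 2)*3^1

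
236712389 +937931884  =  1174644273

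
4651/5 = 930  +  1/5 =930.20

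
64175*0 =0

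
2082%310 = 222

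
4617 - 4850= - 233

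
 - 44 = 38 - 82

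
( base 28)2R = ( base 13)65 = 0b1010011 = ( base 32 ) 2J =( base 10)83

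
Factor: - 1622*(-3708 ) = 2^3 * 3^2*103^1*811^1 = 6014376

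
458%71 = 32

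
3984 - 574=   3410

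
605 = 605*1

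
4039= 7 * 577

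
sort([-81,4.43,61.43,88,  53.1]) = [ - 81,4.43,53.1,61.43,88 ]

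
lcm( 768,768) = 768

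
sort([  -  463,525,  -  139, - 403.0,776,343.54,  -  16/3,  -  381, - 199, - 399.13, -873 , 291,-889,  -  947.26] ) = [ - 947.26, - 889, -873, - 463, - 403.0, - 399.13,-381,  -  199, - 139, -16/3, 291,343.54, 525,  776] 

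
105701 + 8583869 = 8689570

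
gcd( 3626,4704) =98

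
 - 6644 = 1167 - 7811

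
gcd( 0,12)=12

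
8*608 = 4864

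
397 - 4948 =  - 4551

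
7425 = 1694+5731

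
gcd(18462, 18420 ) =6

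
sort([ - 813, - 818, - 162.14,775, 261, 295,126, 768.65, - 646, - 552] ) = [ - 818, - 813,-646, - 552 , - 162.14 , 126, 261,295, 768.65, 775]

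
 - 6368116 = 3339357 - 9707473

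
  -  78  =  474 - 552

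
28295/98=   28295/98 = 288.72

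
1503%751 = 1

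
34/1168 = 17/584 = 0.03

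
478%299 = 179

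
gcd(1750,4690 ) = 70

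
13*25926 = 337038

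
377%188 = 1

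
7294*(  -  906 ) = -6608364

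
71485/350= 204+17/70 = 204.24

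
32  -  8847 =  - 8815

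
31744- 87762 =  - 56018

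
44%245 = 44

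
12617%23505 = 12617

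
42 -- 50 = 92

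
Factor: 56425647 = 3^1*23^1*293^1*2791^1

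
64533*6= 387198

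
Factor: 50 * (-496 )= -24800 = - 2^5*5^2*31^1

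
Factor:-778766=-2^1 * 29^2*  463^1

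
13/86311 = 13/86311 = 0.00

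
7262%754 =476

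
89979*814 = 73242906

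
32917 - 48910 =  - 15993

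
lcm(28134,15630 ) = 140670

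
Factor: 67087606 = 2^1*33543803^1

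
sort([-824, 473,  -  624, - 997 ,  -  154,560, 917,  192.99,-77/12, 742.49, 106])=[ - 997,  -  824, - 624,-154, - 77/12, 106, 192.99,473,560,742.49, 917] 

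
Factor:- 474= - 2^1*3^1*79^1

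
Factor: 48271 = 48271^1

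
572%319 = 253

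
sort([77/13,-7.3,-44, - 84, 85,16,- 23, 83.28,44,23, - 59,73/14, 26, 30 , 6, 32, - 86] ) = [ - 86, - 84,  -  59, -44 , - 23,  -  7.3,73/14 , 77/13,6, 16,  23,26,  30, 32, 44,  83.28,85 ] 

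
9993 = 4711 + 5282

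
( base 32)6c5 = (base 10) 6533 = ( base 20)g6d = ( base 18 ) 122H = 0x1985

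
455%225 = 5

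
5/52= 5/52=0.10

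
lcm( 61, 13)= 793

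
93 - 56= 37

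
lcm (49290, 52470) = 1626570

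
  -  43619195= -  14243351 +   -  29375844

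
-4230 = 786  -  5016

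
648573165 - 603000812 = 45572353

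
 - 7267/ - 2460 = 7267/2460 = 2.95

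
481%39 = 13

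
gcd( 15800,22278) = 158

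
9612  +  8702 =18314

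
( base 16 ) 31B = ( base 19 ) 23G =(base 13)492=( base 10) 795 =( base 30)QF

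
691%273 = 145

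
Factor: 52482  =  2^1*3^1*8747^1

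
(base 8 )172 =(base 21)5H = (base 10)122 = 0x7A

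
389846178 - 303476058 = 86370120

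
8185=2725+5460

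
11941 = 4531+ 7410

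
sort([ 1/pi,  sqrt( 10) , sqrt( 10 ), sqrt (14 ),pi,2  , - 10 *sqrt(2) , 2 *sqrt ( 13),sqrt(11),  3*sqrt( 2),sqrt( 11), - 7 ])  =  [ - 10*sqrt(2), - 7, 1/pi,2 , pi,sqrt( 10 ), sqrt( 10 ),sqrt (11) , sqrt(11 ), sqrt (14),3*sqrt(2),  2*sqrt( 13) ]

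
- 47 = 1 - 48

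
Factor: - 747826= -2^1*167^1*2239^1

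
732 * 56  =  40992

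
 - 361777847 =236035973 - 597813820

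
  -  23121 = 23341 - 46462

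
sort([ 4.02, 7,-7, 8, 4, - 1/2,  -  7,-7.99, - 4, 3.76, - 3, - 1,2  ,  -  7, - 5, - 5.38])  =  [- 7.99, - 7,-7, - 7, - 5.38,-5, - 4, - 3,-1, - 1/2, 2, 3.76, 4, 4.02, 7  ,  8]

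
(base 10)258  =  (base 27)9f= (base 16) 102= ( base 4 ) 10002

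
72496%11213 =5218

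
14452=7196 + 7256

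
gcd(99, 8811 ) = 99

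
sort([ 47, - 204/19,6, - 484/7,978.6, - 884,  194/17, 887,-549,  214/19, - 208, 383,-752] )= [ - 884, - 752, - 549, - 208  , - 484/7,  -  204/19, 6,214/19,194/17 , 47, 383, 887, 978.6 ] 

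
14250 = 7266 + 6984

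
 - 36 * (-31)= 1116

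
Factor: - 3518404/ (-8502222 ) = 2^1 * 3^( - 1 )*37^1*1153^( - 1)*1229^( - 1)*23773^1= 1759202/4251111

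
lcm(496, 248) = 496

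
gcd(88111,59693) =1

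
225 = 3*75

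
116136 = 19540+96596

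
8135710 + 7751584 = 15887294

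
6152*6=36912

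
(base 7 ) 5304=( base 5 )24431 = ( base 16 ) 74A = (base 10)1866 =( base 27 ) 2f3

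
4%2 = 0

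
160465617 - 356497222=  - 196031605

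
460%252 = 208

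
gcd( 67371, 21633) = 3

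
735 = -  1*( - 735 ) 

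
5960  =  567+5393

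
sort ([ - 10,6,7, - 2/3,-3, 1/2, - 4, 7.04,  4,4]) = [-10 , - 4, - 3, - 2/3, 1/2, 4,4, 6, 7,7.04] 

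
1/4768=1/4768 = 0.00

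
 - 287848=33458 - 321306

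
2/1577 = 2/1577= 0.00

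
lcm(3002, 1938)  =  153102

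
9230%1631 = 1075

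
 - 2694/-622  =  4 + 103/311 = 4.33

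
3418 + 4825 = 8243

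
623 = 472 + 151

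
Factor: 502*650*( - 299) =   -  97563700 = - 2^2*5^2 * 13^2 * 23^1  *  251^1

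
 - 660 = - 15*44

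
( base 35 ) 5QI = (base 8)15615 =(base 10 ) 7053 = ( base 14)27DB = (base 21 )FKI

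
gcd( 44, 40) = 4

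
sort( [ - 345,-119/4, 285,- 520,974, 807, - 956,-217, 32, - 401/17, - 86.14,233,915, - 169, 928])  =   [ -956, - 520, - 345, - 217, - 169, - 86.14, - 119/4, -401/17,32, 233,285,807,915,928,974 ] 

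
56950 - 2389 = 54561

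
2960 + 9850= 12810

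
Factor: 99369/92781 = 181/169 = 13^(-2 ) * 181^1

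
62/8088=31/4044 = 0.01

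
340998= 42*8119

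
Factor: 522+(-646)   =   - 124  =  - 2^2*31^1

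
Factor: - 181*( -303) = 3^1*101^1*181^1 = 54843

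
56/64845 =56/64845= 0.00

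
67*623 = 41741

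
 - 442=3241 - 3683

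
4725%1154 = 109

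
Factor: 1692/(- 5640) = - 3/10 = - 2^ ( - 1 )*3^1*5^(- 1 ) 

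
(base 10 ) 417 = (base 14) 21B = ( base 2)110100001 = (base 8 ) 641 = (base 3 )120110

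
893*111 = 99123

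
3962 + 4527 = 8489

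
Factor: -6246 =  - 2^1*3^2*347^1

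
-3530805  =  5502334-9033139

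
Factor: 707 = 7^1 * 101^1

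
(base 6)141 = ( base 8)75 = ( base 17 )3a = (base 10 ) 61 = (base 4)331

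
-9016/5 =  - 1804 + 4/5 = - 1803.20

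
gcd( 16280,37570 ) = 10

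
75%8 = 3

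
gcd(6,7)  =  1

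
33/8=33/8=4.12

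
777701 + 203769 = 981470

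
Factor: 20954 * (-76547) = -2^1*41^1 * 1867^1*10477^1 = -1603965838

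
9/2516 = 9/2516  =  0.00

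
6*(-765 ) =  - 4590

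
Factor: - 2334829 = - 7^1*281^1*1187^1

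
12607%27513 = 12607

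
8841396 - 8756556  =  84840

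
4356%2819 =1537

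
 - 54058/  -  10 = 5405+4/5 = 5405.80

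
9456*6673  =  63099888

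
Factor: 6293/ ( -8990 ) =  - 7/10 = -2^( -1)*5^(-1)*7^1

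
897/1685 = 897/1685 = 0.53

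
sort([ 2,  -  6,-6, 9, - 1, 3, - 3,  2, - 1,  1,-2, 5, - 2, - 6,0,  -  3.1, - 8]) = [ - 8, - 6,  -  6, - 6,-3.1,  -  3, - 2, - 2, - 1, - 1 , 0,1 , 2, 2,3,5,9]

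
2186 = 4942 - 2756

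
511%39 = 4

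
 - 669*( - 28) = 18732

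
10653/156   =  3551/52 = 68.29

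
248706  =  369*674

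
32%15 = 2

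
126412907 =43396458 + 83016449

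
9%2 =1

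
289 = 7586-7297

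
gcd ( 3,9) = 3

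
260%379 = 260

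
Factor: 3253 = 3253^1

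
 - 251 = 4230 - 4481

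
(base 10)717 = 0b1011001101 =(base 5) 10332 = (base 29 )OL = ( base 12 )4B9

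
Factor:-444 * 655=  - 290820 =-2^2* 3^1 * 5^1* 37^1*131^1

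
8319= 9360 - 1041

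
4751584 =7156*664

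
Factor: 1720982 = 2^1*19^1 *45289^1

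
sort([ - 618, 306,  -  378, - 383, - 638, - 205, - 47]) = [ - 638, - 618, - 383, - 378, - 205, - 47, 306 ] 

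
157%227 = 157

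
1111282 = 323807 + 787475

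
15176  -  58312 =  - 43136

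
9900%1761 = 1095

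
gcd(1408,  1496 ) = 88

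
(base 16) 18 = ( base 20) 14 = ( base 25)O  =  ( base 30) o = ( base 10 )24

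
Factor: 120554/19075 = 158/25 = 2^1*5^(  -  2) * 79^1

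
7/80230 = 7/80230 = 0.00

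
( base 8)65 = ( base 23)27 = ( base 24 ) 25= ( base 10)53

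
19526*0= 0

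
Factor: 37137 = 3^1*12379^1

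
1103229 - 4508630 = -3405401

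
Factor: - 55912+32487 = - 5^2*937^1=- 23425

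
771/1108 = 771/1108=0.70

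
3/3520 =3/3520 = 0.00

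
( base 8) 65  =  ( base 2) 110101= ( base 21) 2b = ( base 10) 53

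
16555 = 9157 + 7398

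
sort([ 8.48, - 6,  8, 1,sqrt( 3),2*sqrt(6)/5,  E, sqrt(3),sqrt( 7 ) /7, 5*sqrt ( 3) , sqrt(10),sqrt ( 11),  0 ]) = [ - 6,0,sqrt(7)/7,2*sqrt(6 ) /5  ,  1, sqrt( 3), sqrt(3 ), E, sqrt(10),sqrt( 11 ), 8,8.48, 5*sqrt (3)]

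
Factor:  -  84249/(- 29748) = 759/268  =  2^(-2 )*3^1 * 11^1*23^1* 67^( - 1)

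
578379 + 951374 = 1529753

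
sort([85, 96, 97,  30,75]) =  [30,75, 85, 96,97 ] 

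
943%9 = 7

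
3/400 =3/400 = 0.01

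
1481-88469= - 86988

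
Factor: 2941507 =179^1*16433^1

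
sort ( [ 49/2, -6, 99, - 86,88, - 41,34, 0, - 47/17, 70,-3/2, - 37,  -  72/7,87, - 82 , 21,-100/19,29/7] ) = [ - 86, - 82,-41, - 37,-72/7 , -6,  -  100/19, - 47/17, - 3/2,0 , 29/7, 21,49/2,34,70 , 87,88,  99 ] 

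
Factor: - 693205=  - 5^1*138641^1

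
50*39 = 1950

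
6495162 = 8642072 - 2146910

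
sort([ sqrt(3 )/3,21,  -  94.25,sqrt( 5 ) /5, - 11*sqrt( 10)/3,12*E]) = [ -94.25, - 11*sqrt ( 10) /3 , sqrt ( 5 )/5, sqrt ( 3 )/3,  21, 12* E ]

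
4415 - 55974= - 51559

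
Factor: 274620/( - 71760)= - 199/52 = - 2^( - 2 )*13^(-1)*199^1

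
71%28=15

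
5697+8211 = 13908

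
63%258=63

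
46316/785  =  59 + 1/785  =  59.00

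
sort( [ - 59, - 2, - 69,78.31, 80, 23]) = [ - 69,- 59, - 2, 23,  78.31, 80]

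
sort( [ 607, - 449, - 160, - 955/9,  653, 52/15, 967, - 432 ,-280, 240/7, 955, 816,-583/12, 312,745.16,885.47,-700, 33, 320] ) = [ - 700, - 449 , - 432, - 280, -160,- 955/9,-583/12 , 52/15, 33, 240/7, 312, 320, 607, 653, 745.16,816, 885.47, 955, 967]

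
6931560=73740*94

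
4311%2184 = 2127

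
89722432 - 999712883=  -909990451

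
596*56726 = 33808696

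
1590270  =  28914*55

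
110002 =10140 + 99862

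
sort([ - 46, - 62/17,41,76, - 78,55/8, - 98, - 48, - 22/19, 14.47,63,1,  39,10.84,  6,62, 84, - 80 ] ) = [ - 98, - 80, - 78,  -  48, - 46, -62/17, - 22/19,1 , 6,55/8, 10.84, 14.47,39,41,62, 63,76,84 ] 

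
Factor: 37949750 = 2^1*5^3 * 151799^1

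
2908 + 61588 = 64496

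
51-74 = - 23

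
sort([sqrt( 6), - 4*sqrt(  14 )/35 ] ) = [ - 4*sqrt (14 ) /35 , sqrt(6)]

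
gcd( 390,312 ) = 78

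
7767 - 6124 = 1643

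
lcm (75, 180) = 900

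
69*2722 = 187818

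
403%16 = 3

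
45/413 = 45/413 = 0.11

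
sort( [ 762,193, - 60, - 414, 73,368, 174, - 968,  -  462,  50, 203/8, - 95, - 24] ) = [ - 968, - 462, - 414,-95,  -  60, - 24,203/8,50, 73, 174,193,368, 762 ] 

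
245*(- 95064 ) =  - 23290680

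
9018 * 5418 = 48859524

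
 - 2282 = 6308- 8590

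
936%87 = 66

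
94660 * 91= 8614060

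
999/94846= 999/94846 = 0.01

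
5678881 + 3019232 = 8698113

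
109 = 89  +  20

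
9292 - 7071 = 2221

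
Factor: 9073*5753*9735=3^1*5^1 * 11^2*43^1*59^1* 211^1*523^1 = 508137493215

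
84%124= 84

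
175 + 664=839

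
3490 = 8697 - 5207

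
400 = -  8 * ( - 50 ) 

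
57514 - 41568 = 15946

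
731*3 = 2193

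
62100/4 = 15525  =  15525.00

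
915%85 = 65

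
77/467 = 77/467=0.16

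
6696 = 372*18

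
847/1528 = 847/1528 = 0.55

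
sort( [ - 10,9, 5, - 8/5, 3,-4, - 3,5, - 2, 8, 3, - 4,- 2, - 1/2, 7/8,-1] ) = [ - 10, - 4, - 4, - 3, - 2,  -  2, - 8/5, - 1, - 1/2, 7/8, 3, 3, 5,5,8,9]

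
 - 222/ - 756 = 37/126= 0.29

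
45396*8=363168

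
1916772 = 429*4468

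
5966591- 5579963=386628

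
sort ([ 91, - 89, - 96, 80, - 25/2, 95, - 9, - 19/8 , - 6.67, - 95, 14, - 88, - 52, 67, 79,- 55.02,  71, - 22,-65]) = [-96 , - 95, - 89, - 88, - 65, - 55.02, - 52, -22 , - 25/2, - 9, - 6.67, - 19/8, 14,67,71,79, 80,91, 95 ]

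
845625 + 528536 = 1374161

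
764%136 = 84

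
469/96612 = 469/96612 = 0.00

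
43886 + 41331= 85217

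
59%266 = 59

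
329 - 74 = 255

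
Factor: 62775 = 3^4 * 5^2 * 31^1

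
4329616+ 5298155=9627771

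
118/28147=118/28147 = 0.00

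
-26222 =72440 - 98662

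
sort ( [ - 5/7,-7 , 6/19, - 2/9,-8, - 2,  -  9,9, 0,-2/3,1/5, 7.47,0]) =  [-9, - 8,-7, - 2, - 5/7  ,-2/3, - 2/9,0,0,1/5, 6/19,7.47,  9]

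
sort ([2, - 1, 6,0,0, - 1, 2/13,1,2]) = [ - 1, -1,0,0,2/13, 1,2,2,6]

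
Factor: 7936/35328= 2^(- 1 )*3^( - 1)*23^( - 1)*31^1 = 31/138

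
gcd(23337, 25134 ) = 3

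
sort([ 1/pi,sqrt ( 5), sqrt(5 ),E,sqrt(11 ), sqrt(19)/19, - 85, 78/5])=[ - 85 , sqrt(19)/19,  1/pi,  sqrt(5 ), sqrt(5), E,  sqrt( 11), 78/5]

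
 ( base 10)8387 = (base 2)10000011000011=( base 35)6tm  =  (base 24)edb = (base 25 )DAC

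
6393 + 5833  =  12226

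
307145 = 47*6535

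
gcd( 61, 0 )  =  61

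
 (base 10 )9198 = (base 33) 8EO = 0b10001111101110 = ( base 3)110121200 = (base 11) 6a02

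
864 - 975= - 111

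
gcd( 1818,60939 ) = 9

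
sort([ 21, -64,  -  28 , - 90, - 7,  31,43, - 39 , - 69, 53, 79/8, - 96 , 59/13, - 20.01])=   [-96, - 90, - 69,  -  64, - 39,-28, - 20.01, - 7,59/13, 79/8,21, 31,43,53 ] 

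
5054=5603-549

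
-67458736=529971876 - 597430612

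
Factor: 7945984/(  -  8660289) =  - 2^8  *  3^(-1)*11^( - 1 )*31039^1*262433^ (-1 ) 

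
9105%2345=2070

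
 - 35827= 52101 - 87928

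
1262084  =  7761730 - 6499646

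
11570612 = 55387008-43816396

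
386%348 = 38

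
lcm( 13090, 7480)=52360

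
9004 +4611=13615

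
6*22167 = 133002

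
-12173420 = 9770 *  (  -  1246 ) 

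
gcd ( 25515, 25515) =25515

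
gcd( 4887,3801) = 543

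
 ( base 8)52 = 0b101010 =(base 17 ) 28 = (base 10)42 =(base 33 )19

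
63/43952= 63/43952 =0.00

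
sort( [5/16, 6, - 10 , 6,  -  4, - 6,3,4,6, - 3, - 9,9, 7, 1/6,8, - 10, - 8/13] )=[ - 10, - 10, - 9, - 6,-4, - 3, - 8/13,1/6, 5/16,3, 4, 6,6,  6,  7,  8, 9]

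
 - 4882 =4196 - 9078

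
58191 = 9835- - 48356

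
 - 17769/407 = -17769/407 = - 43.66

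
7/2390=7/2390 = 0.00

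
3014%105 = 74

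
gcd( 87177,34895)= 1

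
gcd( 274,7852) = 2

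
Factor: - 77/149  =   - 7^1*11^1 * 149^(- 1)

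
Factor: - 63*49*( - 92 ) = 2^2*3^2 *7^3*23^1  =  284004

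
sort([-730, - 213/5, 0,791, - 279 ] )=[ - 730, - 279,-213/5 , 0,791]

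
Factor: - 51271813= - 17^1*163^1*18503^1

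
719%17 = 5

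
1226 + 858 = 2084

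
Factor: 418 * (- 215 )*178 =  - 15996860=- 2^2 * 5^1*11^1*19^1 * 43^1*89^1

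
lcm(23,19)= 437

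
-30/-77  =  30/77 = 0.39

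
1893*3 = 5679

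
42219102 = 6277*6726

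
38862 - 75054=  - 36192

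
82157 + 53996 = 136153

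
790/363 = 790/363 =2.18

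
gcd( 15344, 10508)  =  4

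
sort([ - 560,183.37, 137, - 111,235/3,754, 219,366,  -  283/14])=[ - 560, - 111, - 283/14, 235/3,137,183.37,219,366,754 ] 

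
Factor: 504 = 2^3*3^2*7^1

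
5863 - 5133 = 730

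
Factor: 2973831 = 3^1 * 7^1*23^1*47^1*  131^1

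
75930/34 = 37965/17 = 2233.24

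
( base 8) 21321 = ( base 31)98G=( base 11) 6773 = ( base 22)I93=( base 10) 8913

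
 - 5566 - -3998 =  - 1568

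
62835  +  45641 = 108476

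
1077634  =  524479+553155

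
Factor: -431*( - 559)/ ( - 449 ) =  - 240929/449 = - 13^1 *43^1*431^1*449^( - 1)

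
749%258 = 233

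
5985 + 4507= 10492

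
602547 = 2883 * 209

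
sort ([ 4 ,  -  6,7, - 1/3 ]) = [-6, - 1/3,4,  7 ]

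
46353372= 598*77514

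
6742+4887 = 11629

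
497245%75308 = 45397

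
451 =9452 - 9001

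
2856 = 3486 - 630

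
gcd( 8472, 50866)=2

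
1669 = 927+742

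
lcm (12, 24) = 24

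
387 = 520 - 133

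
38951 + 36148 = 75099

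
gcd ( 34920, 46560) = 11640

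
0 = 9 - 9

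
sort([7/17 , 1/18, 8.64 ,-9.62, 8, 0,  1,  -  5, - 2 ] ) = [ - 9.62, - 5, - 2, 0,1/18,7/17,1, 8, 8.64]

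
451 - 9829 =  - 9378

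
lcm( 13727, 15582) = 576534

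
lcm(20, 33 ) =660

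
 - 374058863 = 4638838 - 378697701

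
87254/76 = 1148 + 3/38 = 1148.08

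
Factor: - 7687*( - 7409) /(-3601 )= - 13^( -1 )*31^1 * 239^1 * 277^( -1 ) * 7687^1 = - 56952983/3601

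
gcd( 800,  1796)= 4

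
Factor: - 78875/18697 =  - 5^3*7^( - 1)*631^1*2671^( - 1 )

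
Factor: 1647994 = 2^1*823997^1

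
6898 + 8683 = 15581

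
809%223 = 140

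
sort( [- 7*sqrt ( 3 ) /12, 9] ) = [-7*sqrt( 3)/12,9 ] 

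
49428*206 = 10182168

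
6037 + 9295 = 15332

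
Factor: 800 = 2^5*5^2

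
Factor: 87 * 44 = 3828 = 2^2*3^1*11^1 * 29^1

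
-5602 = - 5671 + 69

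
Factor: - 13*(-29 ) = 377 = 13^1*29^1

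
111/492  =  37/164 = 0.23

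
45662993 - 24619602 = 21043391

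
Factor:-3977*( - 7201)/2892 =28638377/2892 = 2^ ( - 2)*3^(- 1)*19^1*41^1*97^1*241^(  -  1) * 379^1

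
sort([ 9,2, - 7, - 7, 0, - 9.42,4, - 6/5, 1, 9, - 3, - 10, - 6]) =[ - 10, - 9.42, - 7, - 7, - 6,  -  3 , -6/5,  0,1,2, 4 , 9 , 9]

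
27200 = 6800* 4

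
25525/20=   1276 + 1/4= 1276.25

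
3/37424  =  3/37424 = 0.00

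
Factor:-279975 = -3^1*5^2* 3733^1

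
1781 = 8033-6252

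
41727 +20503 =62230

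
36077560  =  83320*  433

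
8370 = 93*90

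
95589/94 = 95589/94 = 1016.90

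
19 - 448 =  - 429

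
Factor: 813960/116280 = 7= 7^1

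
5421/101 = 5421/101=53.67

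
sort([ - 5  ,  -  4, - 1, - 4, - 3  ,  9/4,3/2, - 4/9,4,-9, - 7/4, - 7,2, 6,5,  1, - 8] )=[ - 9, - 8, - 7,  -  5, - 4, - 4, - 3, - 7/4 , - 1,  -  4/9,1,3/2 , 2,9/4,4,5,6 ]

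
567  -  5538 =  - 4971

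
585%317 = 268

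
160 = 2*80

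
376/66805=376/66805= 0.01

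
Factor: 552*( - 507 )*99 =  - 2^3*3^4*11^1*13^2*23^1 = - 27706536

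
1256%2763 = 1256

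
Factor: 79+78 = 157^1 = 157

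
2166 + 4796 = 6962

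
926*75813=70202838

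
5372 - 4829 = 543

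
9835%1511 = 769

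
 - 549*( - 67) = 36783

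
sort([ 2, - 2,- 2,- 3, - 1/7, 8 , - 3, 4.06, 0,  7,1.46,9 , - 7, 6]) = [ - 7 , - 3 ,- 3, - 2, - 2, - 1/7,  0,1.46, 2,4.06,6, 7,8,9 ] 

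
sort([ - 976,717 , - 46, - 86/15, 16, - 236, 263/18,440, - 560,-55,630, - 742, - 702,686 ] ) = [ - 976,- 742, - 702 ,-560, - 236,  -  55,-46, -86/15,263/18,  16,440, 630,686,717]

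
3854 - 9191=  - 5337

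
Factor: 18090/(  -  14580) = -67/54= - 2^( - 1)*3^( - 3)* 67^1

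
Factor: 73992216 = 2^3*3^1*73^1*157^1*269^1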